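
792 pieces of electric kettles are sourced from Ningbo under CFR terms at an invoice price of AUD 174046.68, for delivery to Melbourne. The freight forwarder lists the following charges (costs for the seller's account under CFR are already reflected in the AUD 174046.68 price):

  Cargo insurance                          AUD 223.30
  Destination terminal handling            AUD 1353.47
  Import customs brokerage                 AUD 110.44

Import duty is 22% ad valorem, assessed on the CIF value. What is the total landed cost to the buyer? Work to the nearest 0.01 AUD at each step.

CFR: the seller pays costs through ocean freight to the destination port, but not insurance.
CIF value = CFR price + insurance = 174046.68 + 223.30 = 174269.98
Import duty = 174269.98 × 22% = 38339.40
Buyer bears: insurance 223.30 + destination terminal 1353.47 + brokerage 110.44 + duty 38339.40 = 40026.61
Landed cost = invoice 174046.68 + 40026.61 = 214073.29

Total landed cost: AUD 214073.29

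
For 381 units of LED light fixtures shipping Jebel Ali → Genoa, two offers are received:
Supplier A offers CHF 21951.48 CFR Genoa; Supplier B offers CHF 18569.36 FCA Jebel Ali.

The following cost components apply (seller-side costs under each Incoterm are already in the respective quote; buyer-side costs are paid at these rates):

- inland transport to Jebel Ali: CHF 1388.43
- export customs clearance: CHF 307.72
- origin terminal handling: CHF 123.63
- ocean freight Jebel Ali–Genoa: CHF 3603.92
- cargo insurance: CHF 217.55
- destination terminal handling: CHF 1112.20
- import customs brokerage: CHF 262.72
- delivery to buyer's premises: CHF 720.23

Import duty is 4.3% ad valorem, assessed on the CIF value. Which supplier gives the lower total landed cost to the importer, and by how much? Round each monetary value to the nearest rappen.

Supplier A (CFR):
CIF value = CFR price + insurance = 21951.48 + 217.55 = 22169.03
Import duty = 22169.03 × 4.3% = 953.27
Buyer bears (A): 217.55 + 1112.20 + 262.72 + 720.23 = 2312.70
Landed cost (A) = invoice 21951.48 + 2312.70 + duty 953.27 = 25217.45
Supplier B (FCA):
CIF value = FCA price + origin terminal + freight + insurance = 18569.36 + 123.63 + 3603.92 + 217.55 = 22514.46
Import duty = 22514.46 × 4.3% = 968.12
Buyer bears (B): 123.63 + 3603.92 + 217.55 + 1112.20 + 262.72 + 720.23 = 6040.25
Landed cost (B) = invoice 18569.36 + 6040.25 + duty 968.12 = 25577.73
Difference = |25217.45 − 25577.73| = 360.28

Supplier A is cheaper by CHF 360.28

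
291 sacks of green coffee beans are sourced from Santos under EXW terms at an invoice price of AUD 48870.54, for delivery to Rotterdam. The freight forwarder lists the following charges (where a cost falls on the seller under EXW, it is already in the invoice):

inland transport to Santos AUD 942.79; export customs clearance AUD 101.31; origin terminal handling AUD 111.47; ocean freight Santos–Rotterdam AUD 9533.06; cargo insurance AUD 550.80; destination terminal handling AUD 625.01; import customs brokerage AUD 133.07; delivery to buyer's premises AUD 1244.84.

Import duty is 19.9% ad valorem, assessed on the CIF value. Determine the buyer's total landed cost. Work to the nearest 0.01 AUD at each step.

Total landed cost: AUD 74074.77

EXW: the seller makes goods available at their premises; the buyer bears all onward costs.
CIF value = EXW price + inland to port + export clearance + origin terminal + freight + insurance = 48870.54 + 942.79 + 101.31 + 111.47 + 9533.06 + 550.80 = 60109.97
Import duty = 60109.97 × 19.9% = 11961.88
Buyer bears: inland to port 942.79 + export clearance 101.31 + origin terminal 111.47 + freight 9533.06 + insurance 550.80 + destination terminal 625.01 + brokerage 133.07 + delivery 1244.84 + duty 11961.88 = 25204.23
Landed cost = invoice 48870.54 + 25204.23 = 74074.77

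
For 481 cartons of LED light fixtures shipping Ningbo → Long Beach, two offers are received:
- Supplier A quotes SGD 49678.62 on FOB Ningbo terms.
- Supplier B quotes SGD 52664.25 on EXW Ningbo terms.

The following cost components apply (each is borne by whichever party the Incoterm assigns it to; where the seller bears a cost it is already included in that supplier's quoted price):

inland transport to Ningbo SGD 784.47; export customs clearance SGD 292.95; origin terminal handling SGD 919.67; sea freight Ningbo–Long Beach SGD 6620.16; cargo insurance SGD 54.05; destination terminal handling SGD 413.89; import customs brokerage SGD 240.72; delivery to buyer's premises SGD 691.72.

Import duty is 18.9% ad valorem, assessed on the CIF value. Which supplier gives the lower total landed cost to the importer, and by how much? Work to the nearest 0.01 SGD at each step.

Supplier A (FOB):
CIF value = FOB price + freight + insurance = 49678.62 + 6620.16 + 54.05 = 56352.83
Import duty = 56352.83 × 18.9% = 10650.68
Buyer bears (A): 6620.16 + 54.05 + 413.89 + 240.72 + 691.72 = 8020.54
Landed cost (A) = invoice 49678.62 + 8020.54 + duty 10650.68 = 68349.84
Supplier B (EXW):
CIF value = EXW price + inland to port + export clearance + origin terminal + freight + insurance = 52664.25 + 784.47 + 292.95 + 919.67 + 6620.16 + 54.05 = 61335.55
Import duty = 61335.55 × 18.9% = 11592.42
Buyer bears (B): 784.47 + 292.95 + 919.67 + 6620.16 + 54.05 + 413.89 + 240.72 + 691.72 = 10017.63
Landed cost (B) = invoice 52664.25 + 10017.63 + duty 11592.42 = 74274.30
Difference = |68349.84 − 74274.30| = 5924.46

Supplier A is cheaper by SGD 5924.46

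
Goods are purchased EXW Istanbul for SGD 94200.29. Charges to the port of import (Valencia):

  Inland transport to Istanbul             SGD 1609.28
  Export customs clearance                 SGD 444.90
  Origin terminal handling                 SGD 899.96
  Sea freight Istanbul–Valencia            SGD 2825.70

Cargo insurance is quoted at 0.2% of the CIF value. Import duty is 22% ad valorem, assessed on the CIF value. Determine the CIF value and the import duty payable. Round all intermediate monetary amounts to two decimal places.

Let C be the CIF value. C = EXW price + pre-shipment costs + freight + 0.2% × C
C − 0.2% × C = 94200.29 + 1609.28 + 444.90 + 899.96 + 2825.70
0.998 × C = 99980.13
C = 99980.13 / 0.998 = 100180.49
Insurance premium = 0.2% × 100180.49 = 200.36
Import duty = 100180.49 × 22% = 22039.71

CIF value: SGD 100180.49; import duty: SGD 22039.71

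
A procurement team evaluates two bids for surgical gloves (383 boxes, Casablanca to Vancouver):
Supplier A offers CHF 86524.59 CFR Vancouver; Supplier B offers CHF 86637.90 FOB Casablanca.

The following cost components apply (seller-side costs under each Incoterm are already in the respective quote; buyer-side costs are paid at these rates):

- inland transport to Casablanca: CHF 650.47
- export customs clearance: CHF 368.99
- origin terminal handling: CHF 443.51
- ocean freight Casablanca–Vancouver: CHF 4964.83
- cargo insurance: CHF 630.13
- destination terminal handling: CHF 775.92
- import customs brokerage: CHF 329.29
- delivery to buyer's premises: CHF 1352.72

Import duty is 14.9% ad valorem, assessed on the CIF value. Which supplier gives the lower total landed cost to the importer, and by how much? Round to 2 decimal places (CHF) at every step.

Supplier A (CFR):
CIF value = CFR price + insurance = 86524.59 + 630.13 = 87154.72
Import duty = 87154.72 × 14.9% = 12986.05
Buyer bears (A): 630.13 + 775.92 + 329.29 + 1352.72 = 3088.06
Landed cost (A) = invoice 86524.59 + 3088.06 + duty 12986.05 = 102598.70
Supplier B (FOB):
CIF value = FOB price + freight + insurance = 86637.90 + 4964.83 + 630.13 = 92232.86
Import duty = 92232.86 × 14.9% = 13742.70
Buyer bears (B): 4964.83 + 630.13 + 775.92 + 329.29 + 1352.72 = 8052.89
Landed cost (B) = invoice 86637.90 + 8052.89 + duty 13742.70 = 108433.49
Difference = |102598.70 − 108433.49| = 5834.79

Supplier A is cheaper by CHF 5834.79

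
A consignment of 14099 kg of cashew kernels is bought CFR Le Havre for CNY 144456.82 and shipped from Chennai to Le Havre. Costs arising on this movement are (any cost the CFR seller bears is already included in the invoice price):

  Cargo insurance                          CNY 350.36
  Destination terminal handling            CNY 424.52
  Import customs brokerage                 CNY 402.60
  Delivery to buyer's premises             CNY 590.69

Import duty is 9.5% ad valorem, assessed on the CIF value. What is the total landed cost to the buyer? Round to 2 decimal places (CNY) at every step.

Total landed cost: CNY 159981.67

CFR: the seller pays costs through ocean freight to the destination port, but not insurance.
CIF value = CFR price + insurance = 144456.82 + 350.36 = 144807.18
Import duty = 144807.18 × 9.5% = 13756.68
Buyer bears: insurance 350.36 + destination terminal 424.52 + brokerage 402.60 + delivery 590.69 + duty 13756.68 = 15524.85
Landed cost = invoice 144456.82 + 15524.85 = 159981.67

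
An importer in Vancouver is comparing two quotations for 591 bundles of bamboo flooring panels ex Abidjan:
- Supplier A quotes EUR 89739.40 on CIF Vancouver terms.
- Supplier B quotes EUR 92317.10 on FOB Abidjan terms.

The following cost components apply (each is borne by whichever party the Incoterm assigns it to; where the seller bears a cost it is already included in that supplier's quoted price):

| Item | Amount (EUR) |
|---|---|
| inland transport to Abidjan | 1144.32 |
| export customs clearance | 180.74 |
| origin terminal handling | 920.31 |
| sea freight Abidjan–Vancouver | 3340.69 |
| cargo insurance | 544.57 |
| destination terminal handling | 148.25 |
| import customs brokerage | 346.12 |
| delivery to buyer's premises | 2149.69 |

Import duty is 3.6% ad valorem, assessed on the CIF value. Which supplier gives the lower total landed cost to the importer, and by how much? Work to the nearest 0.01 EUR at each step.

Supplier A is cheaper by EUR 6695.62

Supplier A (CIF):
The CIF price already equals the CIF value: 89739.40
Import duty = 89739.40 × 3.6% = 3230.62
Buyer bears (A): 148.25 + 346.12 + 2149.69 = 2644.06
Landed cost (A) = invoice 89739.40 + 2644.06 + duty 3230.62 = 95614.08
Supplier B (FOB):
CIF value = FOB price + freight + insurance = 92317.10 + 3340.69 + 544.57 = 96202.36
Import duty = 96202.36 × 3.6% = 3463.28
Buyer bears (B): 3340.69 + 544.57 + 148.25 + 346.12 + 2149.69 = 6529.32
Landed cost (B) = invoice 92317.10 + 6529.32 + duty 3463.28 = 102309.70
Difference = |95614.08 − 102309.70| = 6695.62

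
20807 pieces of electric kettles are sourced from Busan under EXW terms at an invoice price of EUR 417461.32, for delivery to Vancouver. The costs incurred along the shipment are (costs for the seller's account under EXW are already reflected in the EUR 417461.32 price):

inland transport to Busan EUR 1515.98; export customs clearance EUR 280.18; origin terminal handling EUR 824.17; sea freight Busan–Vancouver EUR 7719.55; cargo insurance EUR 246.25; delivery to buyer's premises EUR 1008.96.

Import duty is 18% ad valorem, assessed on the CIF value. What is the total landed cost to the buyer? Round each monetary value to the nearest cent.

EXW: the seller makes goods available at their premises; the buyer bears all onward costs.
CIF value = EXW price + inland to port + export clearance + origin terminal + freight + insurance = 417461.32 + 1515.98 + 280.18 + 824.17 + 7719.55 + 246.25 = 428047.45
Import duty = 428047.45 × 18% = 77048.54
Buyer bears: inland to port 1515.98 + export clearance 280.18 + origin terminal 824.17 + freight 7719.55 + insurance 246.25 + delivery 1008.96 + duty 77048.54 = 88643.63
Landed cost = invoice 417461.32 + 88643.63 = 506104.95

Total landed cost: EUR 506104.95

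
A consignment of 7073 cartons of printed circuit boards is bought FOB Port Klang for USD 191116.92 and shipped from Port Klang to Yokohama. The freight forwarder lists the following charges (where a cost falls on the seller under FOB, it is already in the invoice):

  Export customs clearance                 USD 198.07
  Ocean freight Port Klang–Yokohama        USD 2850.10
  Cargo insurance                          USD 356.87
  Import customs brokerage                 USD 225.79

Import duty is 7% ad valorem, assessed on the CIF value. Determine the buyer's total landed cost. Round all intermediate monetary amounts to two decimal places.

Total landed cost: USD 208152.35

FOB: the seller bears costs until goods are on board at the origin port; the buyer bears freight, insurance and all costs thereafter.
Already in the invoice (seller's account under FOB): export clearance — exclude.
CIF value = FOB price + freight + insurance = 191116.92 + 2850.10 + 356.87 = 194323.89
Import duty = 194323.89 × 7% = 13602.67
Buyer bears: freight 2850.10 + insurance 356.87 + brokerage 225.79 + duty 13602.67 = 17035.43
Landed cost = invoice 191116.92 + 17035.43 = 208152.35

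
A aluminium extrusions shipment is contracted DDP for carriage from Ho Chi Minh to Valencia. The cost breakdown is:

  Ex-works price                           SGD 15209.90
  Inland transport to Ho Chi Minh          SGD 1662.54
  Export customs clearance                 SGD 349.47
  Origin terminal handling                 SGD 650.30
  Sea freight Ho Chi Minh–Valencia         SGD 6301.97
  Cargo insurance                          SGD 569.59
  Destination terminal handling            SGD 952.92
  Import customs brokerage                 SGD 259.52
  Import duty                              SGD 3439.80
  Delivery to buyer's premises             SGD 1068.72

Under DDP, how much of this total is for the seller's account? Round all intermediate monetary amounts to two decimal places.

Seller's account: SGD 30464.73

DDP: the seller bears all costs including import duty.
Seller's account: goods 15209.90 + inland to port 1662.54 + export clearance 349.47 + origin terminal 650.30 + freight 6301.97 + insurance 569.59 + destination terminal 952.92 + brokerage 259.52 + duty 3439.80 + delivery 1068.72 = 30464.73
Buyer's account: 0.00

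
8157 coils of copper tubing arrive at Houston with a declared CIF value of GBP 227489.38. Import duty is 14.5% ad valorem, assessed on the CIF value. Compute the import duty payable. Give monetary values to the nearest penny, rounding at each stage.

Import duty: GBP 32985.96

Import duty = 227489.38 × 14.5% = 32985.96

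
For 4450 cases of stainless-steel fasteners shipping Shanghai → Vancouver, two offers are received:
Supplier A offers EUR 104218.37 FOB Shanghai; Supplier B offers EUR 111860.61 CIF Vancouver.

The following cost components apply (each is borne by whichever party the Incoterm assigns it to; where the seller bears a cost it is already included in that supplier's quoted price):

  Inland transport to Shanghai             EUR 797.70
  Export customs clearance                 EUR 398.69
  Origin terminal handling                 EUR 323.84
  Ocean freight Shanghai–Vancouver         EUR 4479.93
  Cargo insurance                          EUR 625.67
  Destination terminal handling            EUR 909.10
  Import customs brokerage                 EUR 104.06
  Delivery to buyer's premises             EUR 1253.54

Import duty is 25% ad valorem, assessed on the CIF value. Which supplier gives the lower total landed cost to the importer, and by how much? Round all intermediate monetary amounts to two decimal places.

Supplier A is cheaper by EUR 3170.80

Supplier A (FOB):
CIF value = FOB price + freight + insurance = 104218.37 + 4479.93 + 625.67 = 109323.97
Import duty = 109323.97 × 25% = 27330.99
Buyer bears (A): 4479.93 + 625.67 + 909.10 + 104.06 + 1253.54 = 7372.30
Landed cost (A) = invoice 104218.37 + 7372.30 + duty 27330.99 = 138921.66
Supplier B (CIF):
The CIF price already equals the CIF value: 111860.61
Import duty = 111860.61 × 25% = 27965.15
Buyer bears (B): 909.10 + 104.06 + 1253.54 = 2266.70
Landed cost (B) = invoice 111860.61 + 2266.70 + duty 27965.15 = 142092.46
Difference = |138921.66 − 142092.46| = 3170.80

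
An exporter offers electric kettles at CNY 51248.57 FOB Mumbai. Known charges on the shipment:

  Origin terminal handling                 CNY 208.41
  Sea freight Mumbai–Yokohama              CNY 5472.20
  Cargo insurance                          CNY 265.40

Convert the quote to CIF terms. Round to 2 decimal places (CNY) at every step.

CIF price: CNY 56986.17

Not relevant to the conversion: origin terminal — on the seller under both FOB and CIF; already in the FOB price and stays in the CIF price.
From FOB to CIF, the seller additionally bears: freight, insurance.
CIF price = 51248.57 + 5472.20 + 265.40 = 56986.17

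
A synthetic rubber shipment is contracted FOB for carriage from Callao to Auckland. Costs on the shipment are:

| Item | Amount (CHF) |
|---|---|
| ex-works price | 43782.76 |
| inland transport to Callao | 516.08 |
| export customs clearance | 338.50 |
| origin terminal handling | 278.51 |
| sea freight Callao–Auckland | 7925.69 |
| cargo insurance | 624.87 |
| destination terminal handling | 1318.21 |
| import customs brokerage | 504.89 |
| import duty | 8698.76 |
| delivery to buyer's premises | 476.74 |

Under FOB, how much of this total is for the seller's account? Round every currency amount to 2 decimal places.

FOB: the seller bears costs until goods are on board at the origin port; the buyer bears freight, insurance and all costs thereafter.
Seller's account: goods 43782.76 + inland to port 516.08 + export clearance 338.50 + origin terminal 278.51 = 44915.85
Buyer's account: freight 7925.69 + insurance 624.87 + destination terminal 1318.21 + brokerage 504.89 + duty 8698.76 + delivery 476.74 = 19549.16

Seller's account: CHF 44915.85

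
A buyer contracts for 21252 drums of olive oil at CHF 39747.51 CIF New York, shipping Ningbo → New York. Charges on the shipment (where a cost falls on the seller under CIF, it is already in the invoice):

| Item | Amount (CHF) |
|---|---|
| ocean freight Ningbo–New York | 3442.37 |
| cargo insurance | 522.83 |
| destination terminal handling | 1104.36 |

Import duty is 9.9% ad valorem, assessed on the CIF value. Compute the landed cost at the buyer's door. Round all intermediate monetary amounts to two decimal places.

CIF: the seller pays costs through ocean freight and marine insurance to the destination port.
Already in the invoice (seller's account under CIF): freight, insurance — exclude.
The CIF price already equals the CIF value: 39747.51
Import duty = 39747.51 × 9.9% = 3935.00
Buyer bears: destination terminal 1104.36 + duty 3935.00 = 5039.36
Landed cost = invoice 39747.51 + 5039.36 = 44786.87

Total landed cost: CHF 44786.87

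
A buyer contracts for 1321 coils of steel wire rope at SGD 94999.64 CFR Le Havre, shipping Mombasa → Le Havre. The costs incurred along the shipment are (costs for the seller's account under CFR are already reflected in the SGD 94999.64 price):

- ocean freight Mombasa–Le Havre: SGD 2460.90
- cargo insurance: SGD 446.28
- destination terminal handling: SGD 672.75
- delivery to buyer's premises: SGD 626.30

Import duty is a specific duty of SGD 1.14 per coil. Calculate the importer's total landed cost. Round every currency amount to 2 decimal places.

Total landed cost: SGD 98250.91

CFR: the seller pays costs through ocean freight to the destination port, but not insurance.
Already in the invoice (seller's account under CFR): freight — exclude.
CIF value = CFR price + insurance = 94999.64 + 446.28 = 95445.92
Import duty = 1321 × 1.14 = 1505.94
Buyer bears: insurance 446.28 + destination terminal 672.75 + delivery 626.30 + duty 1505.94 = 3251.27
Landed cost = invoice 94999.64 + 3251.27 = 98250.91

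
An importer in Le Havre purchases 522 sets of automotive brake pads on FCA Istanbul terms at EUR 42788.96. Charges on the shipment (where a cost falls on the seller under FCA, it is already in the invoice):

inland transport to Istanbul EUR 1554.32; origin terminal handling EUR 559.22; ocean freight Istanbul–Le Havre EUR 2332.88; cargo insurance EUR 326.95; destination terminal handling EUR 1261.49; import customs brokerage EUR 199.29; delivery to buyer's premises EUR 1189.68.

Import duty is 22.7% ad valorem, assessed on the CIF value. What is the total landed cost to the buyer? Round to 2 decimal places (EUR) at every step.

FCA: the seller delivers export-cleared goods to the carrier; the buyer bears costs from that point.
Already in the invoice (seller's account under FCA): inland to port — exclude.
CIF value = FCA price + origin terminal + freight + insurance = 42788.96 + 559.22 + 2332.88 + 326.95 = 46008.01
Import duty = 46008.01 × 22.7% = 10443.82
Buyer bears: origin terminal 559.22 + freight 2332.88 + insurance 326.95 + destination terminal 1261.49 + brokerage 199.29 + delivery 1189.68 + duty 10443.82 = 16313.33
Landed cost = invoice 42788.96 + 16313.33 = 59102.29

Total landed cost: EUR 59102.29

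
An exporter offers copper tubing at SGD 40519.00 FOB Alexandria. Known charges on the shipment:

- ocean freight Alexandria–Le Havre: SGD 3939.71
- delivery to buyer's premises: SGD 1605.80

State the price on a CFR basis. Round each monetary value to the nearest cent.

CFR price: SGD 44458.71

Not relevant to the conversion: delivery — on the buyer under both terms; not part of either seller's price.
From FOB to CFR, the seller additionally bears: freight.
CFR price = 40519.00 + 3939.71 = 44458.71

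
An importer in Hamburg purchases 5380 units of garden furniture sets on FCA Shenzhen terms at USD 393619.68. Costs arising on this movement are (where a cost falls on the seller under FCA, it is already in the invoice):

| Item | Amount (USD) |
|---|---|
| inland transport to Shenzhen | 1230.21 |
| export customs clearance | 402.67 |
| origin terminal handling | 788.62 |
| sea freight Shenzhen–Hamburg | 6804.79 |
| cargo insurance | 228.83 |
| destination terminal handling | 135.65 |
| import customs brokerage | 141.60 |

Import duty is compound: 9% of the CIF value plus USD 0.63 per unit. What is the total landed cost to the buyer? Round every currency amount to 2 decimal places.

Total landed cost: USD 441238.34

FCA: the seller delivers export-cleared goods to the carrier; the buyer bears costs from that point.
Already in the invoice (seller's account under FCA): inland to port, export clearance — exclude.
CIF value = FCA price + origin terminal + freight + insurance = 393619.68 + 788.62 + 6804.79 + 228.83 = 401441.92
Ad valorem component: 401441.92 × 9% = 36129.77
Specific component: 5380 × 0.63 = 3389.40
Import duty = 36129.77 + 3389.40 = 39519.17
Buyer bears: origin terminal 788.62 + freight 6804.79 + insurance 228.83 + destination terminal 135.65 + brokerage 141.60 + duty 39519.17 = 47618.66
Landed cost = invoice 393619.68 + 47618.66 = 441238.34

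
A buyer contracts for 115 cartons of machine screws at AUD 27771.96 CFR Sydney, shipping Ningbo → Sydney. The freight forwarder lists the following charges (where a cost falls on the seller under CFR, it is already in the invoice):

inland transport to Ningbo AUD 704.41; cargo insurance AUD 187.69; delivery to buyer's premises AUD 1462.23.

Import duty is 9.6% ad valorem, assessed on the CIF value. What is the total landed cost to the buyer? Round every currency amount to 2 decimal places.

CFR: the seller pays costs through ocean freight to the destination port, but not insurance.
Already in the invoice (seller's account under CFR): inland to port — exclude.
CIF value = CFR price + insurance = 27771.96 + 187.69 = 27959.65
Import duty = 27959.65 × 9.6% = 2684.13
Buyer bears: insurance 187.69 + delivery 1462.23 + duty 2684.13 = 4334.05
Landed cost = invoice 27771.96 + 4334.05 = 32106.01

Total landed cost: AUD 32106.01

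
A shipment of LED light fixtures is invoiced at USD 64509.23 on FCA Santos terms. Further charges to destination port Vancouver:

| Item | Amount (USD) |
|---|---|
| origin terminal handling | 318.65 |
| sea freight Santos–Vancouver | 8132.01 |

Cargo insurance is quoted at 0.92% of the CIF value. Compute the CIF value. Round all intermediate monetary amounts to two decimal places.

CIF value: USD 73637.35

Let C be the CIF value. C = FCA price + pre-shipment costs + freight + 0.92% × C
C − 0.92% × C = 64509.23 + 318.65 + 8132.01
0.9908 × C = 72959.89
C = 72959.89 / 0.9908 = 73637.35
Insurance premium = 0.92% × 73637.35 = 677.46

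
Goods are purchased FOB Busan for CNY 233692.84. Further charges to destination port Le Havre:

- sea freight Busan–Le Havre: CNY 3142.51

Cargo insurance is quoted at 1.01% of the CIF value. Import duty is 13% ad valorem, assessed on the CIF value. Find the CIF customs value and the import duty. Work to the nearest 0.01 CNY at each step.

Let C be the CIF value. C = FOB price + freight + 1.01% × C
C − 1.01% × C = 233692.84 + 3142.51
0.9899 × C = 236835.35
C = 236835.35 / 0.9899 = 239251.79
Insurance premium = 1.01% × 239251.79 = 2416.44
Import duty = 239251.79 × 13% = 31102.73

CIF value: CNY 239251.79; import duty: CNY 31102.73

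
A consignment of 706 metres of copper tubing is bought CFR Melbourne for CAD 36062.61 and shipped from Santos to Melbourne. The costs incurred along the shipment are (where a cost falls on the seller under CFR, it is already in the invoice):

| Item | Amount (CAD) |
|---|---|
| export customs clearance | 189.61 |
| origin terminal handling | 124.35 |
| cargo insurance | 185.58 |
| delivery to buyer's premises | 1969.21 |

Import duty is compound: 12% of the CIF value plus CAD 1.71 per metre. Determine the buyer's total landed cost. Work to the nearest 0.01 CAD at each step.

CFR: the seller pays costs through ocean freight to the destination port, but not insurance.
Already in the invoice (seller's account under CFR): export clearance, origin terminal — exclude.
CIF value = CFR price + insurance = 36062.61 + 185.58 = 36248.19
Ad valorem component: 36248.19 × 12% = 4349.78
Specific component: 706 × 1.71 = 1207.26
Import duty = 4349.78 + 1207.26 = 5557.04
Buyer bears: insurance 185.58 + delivery 1969.21 + duty 5557.04 = 7711.83
Landed cost = invoice 36062.61 + 7711.83 = 43774.44

Total landed cost: CAD 43774.44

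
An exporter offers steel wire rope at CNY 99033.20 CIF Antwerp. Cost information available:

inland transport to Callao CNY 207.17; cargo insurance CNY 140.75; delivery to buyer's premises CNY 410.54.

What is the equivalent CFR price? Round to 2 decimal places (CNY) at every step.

Not relevant to the conversion: inland to port — on the seller under both CIF and CFR; already in the CIF price and stays in the CFR price. delivery — on the buyer under both terms; not part of either seller's price.
From CIF to CFR, the seller no longer bears: insurance.
CFR price = 99033.20 − 140.75 = 98892.45

CFR price: CNY 98892.45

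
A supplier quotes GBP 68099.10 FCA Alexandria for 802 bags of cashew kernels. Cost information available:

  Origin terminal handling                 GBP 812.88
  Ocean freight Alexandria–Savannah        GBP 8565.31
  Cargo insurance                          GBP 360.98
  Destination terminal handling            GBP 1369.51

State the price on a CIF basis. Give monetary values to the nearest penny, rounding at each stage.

Not relevant to the conversion: destination terminal — on the buyer under both terms; not part of either seller's price.
From FCA to CIF, the seller additionally bears: origin terminal, freight, insurance.
CIF price = 68099.10 + 812.88 + 8565.31 + 360.98 = 77838.27

CIF price: GBP 77838.27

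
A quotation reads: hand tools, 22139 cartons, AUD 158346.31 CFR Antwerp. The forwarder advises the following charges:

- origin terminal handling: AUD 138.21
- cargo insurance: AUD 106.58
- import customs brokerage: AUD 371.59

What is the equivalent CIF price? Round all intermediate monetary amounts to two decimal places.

Not relevant to the conversion: origin terminal — on the seller under both CFR and CIF; already in the CFR price and stays in the CIF price. brokerage — on the buyer under both terms; not part of either seller's price.
From CFR to CIF, the seller additionally bears: insurance.
CIF price = 158346.31 + 106.58 = 158452.89

CIF price: AUD 158452.89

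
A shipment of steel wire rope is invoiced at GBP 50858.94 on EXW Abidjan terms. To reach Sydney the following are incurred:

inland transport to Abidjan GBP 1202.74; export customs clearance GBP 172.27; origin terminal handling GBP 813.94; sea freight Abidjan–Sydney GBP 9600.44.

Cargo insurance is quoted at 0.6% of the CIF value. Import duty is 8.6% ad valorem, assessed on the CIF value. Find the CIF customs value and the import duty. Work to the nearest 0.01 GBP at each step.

Let C be the CIF value. C = EXW price + pre-shipment costs + freight + 0.6% × C
C − 0.6% × C = 50858.94 + 1202.74 + 172.27 + 813.94 + 9600.44
0.994 × C = 62648.33
C = 62648.33 / 0.994 = 63026.49
Insurance premium = 0.6% × 63026.49 = 378.16
Import duty = 63026.49 × 8.6% = 5420.28

CIF value: GBP 63026.49; import duty: GBP 5420.28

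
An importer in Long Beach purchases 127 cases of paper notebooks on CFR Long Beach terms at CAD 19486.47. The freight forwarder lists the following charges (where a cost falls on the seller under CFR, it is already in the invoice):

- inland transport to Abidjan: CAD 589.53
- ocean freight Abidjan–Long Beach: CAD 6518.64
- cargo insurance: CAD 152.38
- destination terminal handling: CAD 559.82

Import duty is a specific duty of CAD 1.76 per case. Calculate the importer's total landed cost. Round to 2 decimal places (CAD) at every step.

CFR: the seller pays costs through ocean freight to the destination port, but not insurance.
Already in the invoice (seller's account under CFR): inland to port, freight — exclude.
CIF value = CFR price + insurance = 19486.47 + 152.38 = 19638.85
Import duty = 127 × 1.76 = 223.52
Buyer bears: insurance 152.38 + destination terminal 559.82 + duty 223.52 = 935.72
Landed cost = invoice 19486.47 + 935.72 = 20422.19

Total landed cost: CAD 20422.19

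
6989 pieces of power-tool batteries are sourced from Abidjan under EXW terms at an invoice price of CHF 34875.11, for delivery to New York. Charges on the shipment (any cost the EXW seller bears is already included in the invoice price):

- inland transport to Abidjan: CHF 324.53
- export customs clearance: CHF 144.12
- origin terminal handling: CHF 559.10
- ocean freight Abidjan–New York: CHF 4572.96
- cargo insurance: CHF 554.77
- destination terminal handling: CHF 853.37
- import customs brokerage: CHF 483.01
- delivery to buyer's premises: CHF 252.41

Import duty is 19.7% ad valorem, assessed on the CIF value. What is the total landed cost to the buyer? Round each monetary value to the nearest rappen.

EXW: the seller makes goods available at their premises; the buyer bears all onward costs.
CIF value = EXW price + inland to port + export clearance + origin terminal + freight + insurance = 34875.11 + 324.53 + 144.12 + 559.10 + 4572.96 + 554.77 = 41030.59
Import duty = 41030.59 × 19.7% = 8083.03
Buyer bears: inland to port 324.53 + export clearance 144.12 + origin terminal 559.10 + freight 4572.96 + insurance 554.77 + destination terminal 853.37 + brokerage 483.01 + delivery 252.41 + duty 8083.03 = 15827.30
Landed cost = invoice 34875.11 + 15827.30 = 50702.41

Total landed cost: CHF 50702.41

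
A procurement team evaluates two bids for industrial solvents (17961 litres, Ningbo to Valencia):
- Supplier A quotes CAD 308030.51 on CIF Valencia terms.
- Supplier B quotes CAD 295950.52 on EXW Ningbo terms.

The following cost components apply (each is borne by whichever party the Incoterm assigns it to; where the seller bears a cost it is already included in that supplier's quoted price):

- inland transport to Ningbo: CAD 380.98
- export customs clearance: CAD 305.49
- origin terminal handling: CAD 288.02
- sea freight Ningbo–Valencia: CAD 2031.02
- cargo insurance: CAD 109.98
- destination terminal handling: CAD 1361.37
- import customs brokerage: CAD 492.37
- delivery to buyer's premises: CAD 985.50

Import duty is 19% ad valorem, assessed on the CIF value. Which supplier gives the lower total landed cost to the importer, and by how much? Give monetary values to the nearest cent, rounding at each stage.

Supplier B is cheaper by CAD 10667.76

Supplier A (CIF):
The CIF price already equals the CIF value: 308030.51
Import duty = 308030.51 × 19% = 58525.80
Buyer bears (A): 1361.37 + 492.37 + 985.50 = 2839.24
Landed cost (A) = invoice 308030.51 + 2839.24 + duty 58525.80 = 369395.55
Supplier B (EXW):
CIF value = EXW price + inland to port + export clearance + origin terminal + freight + insurance = 295950.52 + 380.98 + 305.49 + 288.02 + 2031.02 + 109.98 = 299066.01
Import duty = 299066.01 × 19% = 56822.54
Buyer bears (B): 380.98 + 305.49 + 288.02 + 2031.02 + 109.98 + 1361.37 + 492.37 + 985.50 = 5954.73
Landed cost (B) = invoice 295950.52 + 5954.73 + duty 56822.54 = 358727.79
Difference = |369395.55 − 358727.79| = 10667.76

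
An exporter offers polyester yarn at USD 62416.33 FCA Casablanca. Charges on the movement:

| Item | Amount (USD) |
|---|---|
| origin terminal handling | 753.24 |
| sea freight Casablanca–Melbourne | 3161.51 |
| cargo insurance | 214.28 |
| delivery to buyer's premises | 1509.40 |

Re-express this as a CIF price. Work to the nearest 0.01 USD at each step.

Not relevant to the conversion: delivery — on the buyer under both terms; not part of either seller's price.
From FCA to CIF, the seller additionally bears: origin terminal, freight, insurance.
CIF price = 62416.33 + 753.24 + 3161.51 + 214.28 = 66545.36

CIF price: USD 66545.36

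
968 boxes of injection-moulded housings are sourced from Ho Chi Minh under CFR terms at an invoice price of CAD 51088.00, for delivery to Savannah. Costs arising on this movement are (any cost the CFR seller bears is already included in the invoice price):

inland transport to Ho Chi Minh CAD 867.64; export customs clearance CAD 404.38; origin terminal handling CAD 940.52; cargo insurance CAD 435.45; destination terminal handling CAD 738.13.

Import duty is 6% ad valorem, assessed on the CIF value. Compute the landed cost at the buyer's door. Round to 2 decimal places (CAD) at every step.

Total landed cost: CAD 55352.99

CFR: the seller pays costs through ocean freight to the destination port, but not insurance.
Already in the invoice (seller's account under CFR): inland to port, export clearance, origin terminal — exclude.
CIF value = CFR price + insurance = 51088.00 + 435.45 = 51523.45
Import duty = 51523.45 × 6% = 3091.41
Buyer bears: insurance 435.45 + destination terminal 738.13 + duty 3091.41 = 4264.99
Landed cost = invoice 51088.00 + 4264.99 = 55352.99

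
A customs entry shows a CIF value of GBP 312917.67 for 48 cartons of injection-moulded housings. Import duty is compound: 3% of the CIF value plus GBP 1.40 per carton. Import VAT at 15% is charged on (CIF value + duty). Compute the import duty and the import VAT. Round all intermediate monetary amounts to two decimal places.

Import duty: GBP 9454.73; import VAT: GBP 48355.86

Ad valorem component: 312917.67 × 3% = 9387.53
Specific component: 48 × 1.40 = 67.20
Import duty = 9387.53 + 67.20 = 9454.73
VAT base = CIF + duty = 312917.67 + 9454.73 = 322372.40
Import VAT = 322372.40 × 15% = 48355.86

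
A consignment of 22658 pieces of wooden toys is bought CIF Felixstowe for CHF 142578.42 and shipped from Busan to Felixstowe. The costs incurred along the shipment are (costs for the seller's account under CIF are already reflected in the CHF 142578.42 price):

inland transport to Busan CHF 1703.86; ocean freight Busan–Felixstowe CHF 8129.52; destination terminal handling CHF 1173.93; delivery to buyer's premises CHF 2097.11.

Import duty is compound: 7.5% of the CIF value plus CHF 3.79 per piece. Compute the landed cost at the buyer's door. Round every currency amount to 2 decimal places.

CIF: the seller pays costs through ocean freight and marine insurance to the destination port.
Already in the invoice (seller's account under CIF): inland to port, freight — exclude.
The CIF price already equals the CIF value: 142578.42
Ad valorem component: 142578.42 × 7.5% = 10693.38
Specific component: 22658 × 3.79 = 85873.82
Import duty = 10693.38 + 85873.82 = 96567.20
Buyer bears: destination terminal 1173.93 + delivery 2097.11 + duty 96567.20 = 99838.24
Landed cost = invoice 142578.42 + 99838.24 = 242416.66

Total landed cost: CHF 242416.66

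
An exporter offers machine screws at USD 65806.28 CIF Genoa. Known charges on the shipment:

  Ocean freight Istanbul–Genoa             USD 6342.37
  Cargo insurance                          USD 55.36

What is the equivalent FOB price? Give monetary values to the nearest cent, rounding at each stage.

From CIF to FOB, the seller no longer bears: freight, insurance.
FOB price = 65806.28 − 6342.37 − 55.36 = 59408.55

FOB price: USD 59408.55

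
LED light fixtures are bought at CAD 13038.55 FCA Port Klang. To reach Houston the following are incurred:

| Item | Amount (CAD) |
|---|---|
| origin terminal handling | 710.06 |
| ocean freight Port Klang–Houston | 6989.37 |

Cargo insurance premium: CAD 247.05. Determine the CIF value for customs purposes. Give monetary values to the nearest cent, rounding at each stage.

CIF = FCA price + pre-shipment costs + freight + insurance
CIF = 13038.55 + 710.06 + 6989.37 + 247.05 = 20985.03

CIF value: CAD 20985.03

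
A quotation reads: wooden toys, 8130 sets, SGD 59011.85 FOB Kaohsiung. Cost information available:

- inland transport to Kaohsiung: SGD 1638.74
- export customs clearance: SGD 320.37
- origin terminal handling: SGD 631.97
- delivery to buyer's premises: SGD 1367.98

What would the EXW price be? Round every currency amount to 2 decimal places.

EXW price: SGD 56420.77

Not relevant to the conversion: delivery — on the buyer under both terms; not part of either seller's price.
From FOB to EXW, the seller no longer bears: inland to port, export clearance, origin terminal.
EXW price = 59011.85 − 1638.74 − 320.37 − 631.97 = 56420.77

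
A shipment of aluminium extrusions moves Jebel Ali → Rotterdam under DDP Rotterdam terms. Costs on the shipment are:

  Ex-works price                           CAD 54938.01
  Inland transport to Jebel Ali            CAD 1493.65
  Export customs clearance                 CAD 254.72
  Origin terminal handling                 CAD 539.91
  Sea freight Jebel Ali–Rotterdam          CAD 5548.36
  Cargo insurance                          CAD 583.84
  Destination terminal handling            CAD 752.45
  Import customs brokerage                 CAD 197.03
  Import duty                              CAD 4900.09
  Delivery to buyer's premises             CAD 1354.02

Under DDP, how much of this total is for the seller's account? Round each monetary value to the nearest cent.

Seller's account: CAD 70562.08

DDP: the seller bears all costs including import duty.
Seller's account: goods 54938.01 + inland to port 1493.65 + export clearance 254.72 + origin terminal 539.91 + freight 5548.36 + insurance 583.84 + destination terminal 752.45 + brokerage 197.03 + duty 4900.09 + delivery 1354.02 = 70562.08
Buyer's account: 0.00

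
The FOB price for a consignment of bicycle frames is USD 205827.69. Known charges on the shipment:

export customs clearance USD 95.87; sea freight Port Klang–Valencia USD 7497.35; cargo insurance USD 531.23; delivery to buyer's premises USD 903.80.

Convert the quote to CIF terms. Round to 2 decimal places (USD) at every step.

CIF price: USD 213856.27

Not relevant to the conversion: export clearance — on the seller under both FOB and CIF; already in the FOB price and stays in the CIF price. delivery — on the buyer under both terms; not part of either seller's price.
From FOB to CIF, the seller additionally bears: freight, insurance.
CIF price = 205827.69 + 7497.35 + 531.23 = 213856.27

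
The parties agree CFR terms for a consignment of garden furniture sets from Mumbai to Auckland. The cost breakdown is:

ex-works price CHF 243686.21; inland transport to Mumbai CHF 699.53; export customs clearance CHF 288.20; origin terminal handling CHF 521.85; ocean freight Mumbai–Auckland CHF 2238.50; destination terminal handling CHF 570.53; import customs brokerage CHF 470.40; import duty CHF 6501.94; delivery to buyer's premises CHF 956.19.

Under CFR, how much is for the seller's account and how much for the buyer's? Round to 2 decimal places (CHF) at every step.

Seller: CHF 247434.29; buyer: CHF 8499.06

CFR: the seller pays costs through ocean freight to the destination port, but not insurance.
Seller's account: goods 243686.21 + inland to port 699.53 + export clearance 288.20 + origin terminal 521.85 + freight 2238.50 = 247434.29
Buyer's account: destination terminal 570.53 + brokerage 470.40 + duty 6501.94 + delivery 956.19 = 8499.06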